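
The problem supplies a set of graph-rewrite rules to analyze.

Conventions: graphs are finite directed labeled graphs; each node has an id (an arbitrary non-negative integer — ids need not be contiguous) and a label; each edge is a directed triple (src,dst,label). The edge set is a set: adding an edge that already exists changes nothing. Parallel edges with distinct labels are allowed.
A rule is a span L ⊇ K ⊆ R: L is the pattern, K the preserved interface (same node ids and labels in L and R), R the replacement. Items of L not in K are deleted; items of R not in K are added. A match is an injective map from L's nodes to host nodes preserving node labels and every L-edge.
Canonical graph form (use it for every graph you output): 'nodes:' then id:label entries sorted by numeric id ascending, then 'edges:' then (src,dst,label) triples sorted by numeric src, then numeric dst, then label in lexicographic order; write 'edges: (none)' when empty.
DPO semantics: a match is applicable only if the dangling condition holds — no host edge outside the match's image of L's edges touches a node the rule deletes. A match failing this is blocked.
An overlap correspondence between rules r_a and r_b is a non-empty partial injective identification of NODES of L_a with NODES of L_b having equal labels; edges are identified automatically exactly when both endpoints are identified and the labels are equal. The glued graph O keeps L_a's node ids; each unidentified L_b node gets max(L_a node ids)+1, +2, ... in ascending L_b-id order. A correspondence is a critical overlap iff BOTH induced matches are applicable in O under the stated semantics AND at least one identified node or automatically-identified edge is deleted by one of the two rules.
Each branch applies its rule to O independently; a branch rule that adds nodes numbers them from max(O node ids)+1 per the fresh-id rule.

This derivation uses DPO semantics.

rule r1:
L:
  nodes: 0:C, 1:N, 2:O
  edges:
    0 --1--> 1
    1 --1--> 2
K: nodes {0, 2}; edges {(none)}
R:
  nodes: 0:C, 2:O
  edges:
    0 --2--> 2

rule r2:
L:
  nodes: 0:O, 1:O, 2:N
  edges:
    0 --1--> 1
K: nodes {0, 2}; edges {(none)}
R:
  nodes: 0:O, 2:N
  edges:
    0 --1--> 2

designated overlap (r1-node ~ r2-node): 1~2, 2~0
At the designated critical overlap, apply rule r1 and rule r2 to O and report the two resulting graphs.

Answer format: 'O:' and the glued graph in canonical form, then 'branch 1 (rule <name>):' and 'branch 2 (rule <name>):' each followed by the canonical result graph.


O:
nodes: 0:C, 1:N, 2:O, 3:O
edges: (0,1,1); (1,2,1); (2,3,1)
branch 1 (rule r1):
nodes: 0:C, 2:O, 3:O
edges: (0,2,2); (2,3,1)
branch 2 (rule r2):
nodes: 0:C, 1:N, 2:O
edges: (0,1,1); (1,2,1); (2,1,1)


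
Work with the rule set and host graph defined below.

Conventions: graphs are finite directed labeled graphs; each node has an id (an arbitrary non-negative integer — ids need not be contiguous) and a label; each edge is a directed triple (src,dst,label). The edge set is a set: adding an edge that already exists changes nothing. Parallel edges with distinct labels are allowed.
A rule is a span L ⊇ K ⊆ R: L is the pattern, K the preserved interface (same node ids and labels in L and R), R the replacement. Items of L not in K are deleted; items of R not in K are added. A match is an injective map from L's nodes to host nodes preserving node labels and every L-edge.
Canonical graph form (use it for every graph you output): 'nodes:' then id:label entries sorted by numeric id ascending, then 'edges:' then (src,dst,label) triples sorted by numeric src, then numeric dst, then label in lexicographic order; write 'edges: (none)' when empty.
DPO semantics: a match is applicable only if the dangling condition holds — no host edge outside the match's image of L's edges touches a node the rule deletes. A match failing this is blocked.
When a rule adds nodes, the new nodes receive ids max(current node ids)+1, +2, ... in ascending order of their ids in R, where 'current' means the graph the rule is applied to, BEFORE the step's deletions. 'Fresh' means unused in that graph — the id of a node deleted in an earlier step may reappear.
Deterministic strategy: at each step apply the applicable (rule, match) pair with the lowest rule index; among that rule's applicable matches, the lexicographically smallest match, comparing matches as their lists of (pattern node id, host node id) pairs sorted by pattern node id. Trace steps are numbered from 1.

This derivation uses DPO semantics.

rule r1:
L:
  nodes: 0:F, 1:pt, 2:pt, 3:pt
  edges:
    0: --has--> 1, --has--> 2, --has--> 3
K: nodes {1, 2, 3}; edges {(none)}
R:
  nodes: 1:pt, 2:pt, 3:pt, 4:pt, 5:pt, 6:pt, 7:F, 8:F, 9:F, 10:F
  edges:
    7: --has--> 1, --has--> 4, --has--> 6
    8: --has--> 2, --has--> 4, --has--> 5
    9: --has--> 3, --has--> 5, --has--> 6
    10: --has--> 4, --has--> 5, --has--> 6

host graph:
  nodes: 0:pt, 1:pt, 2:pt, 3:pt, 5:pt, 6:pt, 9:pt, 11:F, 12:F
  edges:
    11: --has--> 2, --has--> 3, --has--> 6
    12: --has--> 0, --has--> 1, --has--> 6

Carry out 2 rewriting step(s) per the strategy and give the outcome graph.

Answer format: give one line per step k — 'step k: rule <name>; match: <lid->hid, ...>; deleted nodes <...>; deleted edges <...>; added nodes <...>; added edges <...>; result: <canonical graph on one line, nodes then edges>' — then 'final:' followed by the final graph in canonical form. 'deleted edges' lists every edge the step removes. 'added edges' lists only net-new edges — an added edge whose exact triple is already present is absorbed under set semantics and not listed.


step 1: rule r1; match: 0->11, 1->2, 2->3, 3->6; deleted nodes 11; deleted edges (11,2,has); (11,3,has); (11,6,has); added nodes 13, 14, 15, 16, 17, 18, 19; added edges (16,2,has); (16,13,has); (16,15,has); (17,3,has); (17,13,has); (17,14,has); (18,6,has); (18,14,has); (18,15,has); (19,13,has); (19,14,has); (19,15,has); result: nodes: 0:pt, 1:pt, 2:pt, 3:pt, 5:pt, 6:pt, 9:pt, 12:F, 13:pt, 14:pt, 15:pt, 16:F, 17:F, 18:F, 19:F edges: (12,0,has); (12,1,has); (12,6,has); (16,2,has); (16,13,has); (16,15,has); (17,3,has); (17,13,has); (17,14,has); (18,6,has); (18,14,has); (18,15,has); (19,13,has); (19,14,has); (19,15,has)
step 2: rule r1; match: 0->12, 1->0, 2->1, 3->6; deleted nodes 12; deleted edges (12,0,has); (12,1,has); (12,6,has); added nodes 20, 21, 22, 23, 24, 25, 26; added edges (23,0,has); (23,20,has); (23,22,has); (24,1,has); (24,20,has); (24,21,has); (25,6,has); (25,21,has); (25,22,has); (26,20,has); (26,21,has); (26,22,has); result: nodes: 0:pt, 1:pt, 2:pt, 3:pt, 5:pt, 6:pt, 9:pt, 13:pt, 14:pt, 15:pt, 16:F, 17:F, 18:F, 19:F, 20:pt, 21:pt, 22:pt, 23:F, 24:F, 25:F, 26:F edges: (16,2,has); (16,13,has); (16,15,has); (17,3,has); (17,13,has); (17,14,has); (18,6,has); (18,14,has); (18,15,has); (19,13,has); (19,14,has); (19,15,has); (23,0,has); (23,20,has); (23,22,has); (24,1,has); (24,20,has); (24,21,has); (25,6,has); (25,21,has); (25,22,has); (26,20,has); (26,21,has); (26,22,has)
final:
nodes: 0:pt, 1:pt, 2:pt, 3:pt, 5:pt, 6:pt, 9:pt, 13:pt, 14:pt, 15:pt, 16:F, 17:F, 18:F, 19:F, 20:pt, 21:pt, 22:pt, 23:F, 24:F, 25:F, 26:F
edges: (16,2,has); (16,13,has); (16,15,has); (17,3,has); (17,13,has); (17,14,has); (18,6,has); (18,14,has); (18,15,has); (19,13,has); (19,14,has); (19,15,has); (23,0,has); (23,20,has); (23,22,has); (24,1,has); (24,20,has); (24,21,has); (25,6,has); (25,21,has); (25,22,has); (26,20,has); (26,21,has); (26,22,has)


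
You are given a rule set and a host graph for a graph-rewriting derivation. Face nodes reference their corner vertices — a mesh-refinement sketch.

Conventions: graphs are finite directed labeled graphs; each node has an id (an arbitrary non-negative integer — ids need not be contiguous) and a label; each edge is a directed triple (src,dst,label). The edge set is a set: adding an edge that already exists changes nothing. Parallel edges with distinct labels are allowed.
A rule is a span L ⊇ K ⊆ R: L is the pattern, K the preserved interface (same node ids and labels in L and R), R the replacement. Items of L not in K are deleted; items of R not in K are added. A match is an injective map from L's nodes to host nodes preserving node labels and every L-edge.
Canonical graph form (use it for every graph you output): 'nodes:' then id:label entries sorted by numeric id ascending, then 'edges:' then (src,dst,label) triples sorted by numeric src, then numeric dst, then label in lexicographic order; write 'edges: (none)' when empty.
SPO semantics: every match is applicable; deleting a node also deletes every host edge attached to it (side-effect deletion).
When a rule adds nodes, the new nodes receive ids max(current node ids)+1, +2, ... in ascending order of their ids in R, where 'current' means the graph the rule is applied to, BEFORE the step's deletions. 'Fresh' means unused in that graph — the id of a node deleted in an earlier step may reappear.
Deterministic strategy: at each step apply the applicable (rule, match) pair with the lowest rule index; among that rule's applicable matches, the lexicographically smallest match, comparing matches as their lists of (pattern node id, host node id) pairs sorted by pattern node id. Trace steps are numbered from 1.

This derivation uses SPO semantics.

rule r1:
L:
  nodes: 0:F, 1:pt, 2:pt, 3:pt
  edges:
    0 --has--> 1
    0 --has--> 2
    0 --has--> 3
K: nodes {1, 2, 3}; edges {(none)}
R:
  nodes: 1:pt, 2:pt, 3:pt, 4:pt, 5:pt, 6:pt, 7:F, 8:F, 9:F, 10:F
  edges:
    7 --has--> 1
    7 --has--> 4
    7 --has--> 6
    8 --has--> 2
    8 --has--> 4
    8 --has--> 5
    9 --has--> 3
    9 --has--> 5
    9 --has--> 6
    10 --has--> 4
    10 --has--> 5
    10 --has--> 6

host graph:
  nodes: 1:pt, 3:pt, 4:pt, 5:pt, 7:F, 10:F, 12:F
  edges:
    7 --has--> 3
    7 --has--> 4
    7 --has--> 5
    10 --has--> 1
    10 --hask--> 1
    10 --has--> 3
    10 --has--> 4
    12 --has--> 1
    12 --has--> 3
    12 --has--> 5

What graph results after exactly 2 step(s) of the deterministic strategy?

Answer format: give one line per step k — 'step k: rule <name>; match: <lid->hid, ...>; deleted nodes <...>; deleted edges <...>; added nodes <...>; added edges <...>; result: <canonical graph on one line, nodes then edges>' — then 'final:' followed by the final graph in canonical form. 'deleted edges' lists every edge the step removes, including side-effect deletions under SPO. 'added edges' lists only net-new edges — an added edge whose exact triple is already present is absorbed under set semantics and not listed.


step 1: rule r1; match: 0->7, 1->3, 2->4, 3->5; deleted nodes 7; deleted edges (7,3,has); (7,4,has); (7,5,has); added nodes 13, 14, 15, 16, 17, 18, 19; added edges (16,3,has); (16,13,has); (16,15,has); (17,4,has); (17,13,has); (17,14,has); (18,5,has); (18,14,has); (18,15,has); (19,13,has); (19,14,has); (19,15,has); result: nodes: 1:pt, 3:pt, 4:pt, 5:pt, 10:F, 12:F, 13:pt, 14:pt, 15:pt, 16:F, 17:F, 18:F, 19:F edges: (10,1,has); (10,1,hask); (10,3,has); (10,4,has); (12,1,has); (12,3,has); (12,5,has); (16,3,has); (16,13,has); (16,15,has); (17,4,has); (17,13,has); (17,14,has); (18,5,has); (18,14,has); (18,15,has); (19,13,has); (19,14,has); (19,15,has)
step 2: rule r1; match: 0->10, 1->1, 2->3, 3->4; deleted nodes 10; deleted edges (10,1,has); (10,1,hask); (10,3,has); (10,4,has); added nodes 20, 21, 22, 23, 24, 25, 26; added edges (23,1,has); (23,20,has); (23,22,has); (24,3,has); (24,20,has); (24,21,has); (25,4,has); (25,21,has); (25,22,has); (26,20,has); (26,21,has); (26,22,has); result: nodes: 1:pt, 3:pt, 4:pt, 5:pt, 12:F, 13:pt, 14:pt, 15:pt, 16:F, 17:F, 18:F, 19:F, 20:pt, 21:pt, 22:pt, 23:F, 24:F, 25:F, 26:F edges: (12,1,has); (12,3,has); (12,5,has); (16,3,has); (16,13,has); (16,15,has); (17,4,has); (17,13,has); (17,14,has); (18,5,has); (18,14,has); (18,15,has); (19,13,has); (19,14,has); (19,15,has); (23,1,has); (23,20,has); (23,22,has); (24,3,has); (24,20,has); (24,21,has); (25,4,has); (25,21,has); (25,22,has); (26,20,has); (26,21,has); (26,22,has)
final:
nodes: 1:pt, 3:pt, 4:pt, 5:pt, 12:F, 13:pt, 14:pt, 15:pt, 16:F, 17:F, 18:F, 19:F, 20:pt, 21:pt, 22:pt, 23:F, 24:F, 25:F, 26:F
edges: (12,1,has); (12,3,has); (12,5,has); (16,3,has); (16,13,has); (16,15,has); (17,4,has); (17,13,has); (17,14,has); (18,5,has); (18,14,has); (18,15,has); (19,13,has); (19,14,has); (19,15,has); (23,1,has); (23,20,has); (23,22,has); (24,3,has); (24,20,has); (24,21,has); (25,4,has); (25,21,has); (25,22,has); (26,20,has); (26,21,has); (26,22,has)


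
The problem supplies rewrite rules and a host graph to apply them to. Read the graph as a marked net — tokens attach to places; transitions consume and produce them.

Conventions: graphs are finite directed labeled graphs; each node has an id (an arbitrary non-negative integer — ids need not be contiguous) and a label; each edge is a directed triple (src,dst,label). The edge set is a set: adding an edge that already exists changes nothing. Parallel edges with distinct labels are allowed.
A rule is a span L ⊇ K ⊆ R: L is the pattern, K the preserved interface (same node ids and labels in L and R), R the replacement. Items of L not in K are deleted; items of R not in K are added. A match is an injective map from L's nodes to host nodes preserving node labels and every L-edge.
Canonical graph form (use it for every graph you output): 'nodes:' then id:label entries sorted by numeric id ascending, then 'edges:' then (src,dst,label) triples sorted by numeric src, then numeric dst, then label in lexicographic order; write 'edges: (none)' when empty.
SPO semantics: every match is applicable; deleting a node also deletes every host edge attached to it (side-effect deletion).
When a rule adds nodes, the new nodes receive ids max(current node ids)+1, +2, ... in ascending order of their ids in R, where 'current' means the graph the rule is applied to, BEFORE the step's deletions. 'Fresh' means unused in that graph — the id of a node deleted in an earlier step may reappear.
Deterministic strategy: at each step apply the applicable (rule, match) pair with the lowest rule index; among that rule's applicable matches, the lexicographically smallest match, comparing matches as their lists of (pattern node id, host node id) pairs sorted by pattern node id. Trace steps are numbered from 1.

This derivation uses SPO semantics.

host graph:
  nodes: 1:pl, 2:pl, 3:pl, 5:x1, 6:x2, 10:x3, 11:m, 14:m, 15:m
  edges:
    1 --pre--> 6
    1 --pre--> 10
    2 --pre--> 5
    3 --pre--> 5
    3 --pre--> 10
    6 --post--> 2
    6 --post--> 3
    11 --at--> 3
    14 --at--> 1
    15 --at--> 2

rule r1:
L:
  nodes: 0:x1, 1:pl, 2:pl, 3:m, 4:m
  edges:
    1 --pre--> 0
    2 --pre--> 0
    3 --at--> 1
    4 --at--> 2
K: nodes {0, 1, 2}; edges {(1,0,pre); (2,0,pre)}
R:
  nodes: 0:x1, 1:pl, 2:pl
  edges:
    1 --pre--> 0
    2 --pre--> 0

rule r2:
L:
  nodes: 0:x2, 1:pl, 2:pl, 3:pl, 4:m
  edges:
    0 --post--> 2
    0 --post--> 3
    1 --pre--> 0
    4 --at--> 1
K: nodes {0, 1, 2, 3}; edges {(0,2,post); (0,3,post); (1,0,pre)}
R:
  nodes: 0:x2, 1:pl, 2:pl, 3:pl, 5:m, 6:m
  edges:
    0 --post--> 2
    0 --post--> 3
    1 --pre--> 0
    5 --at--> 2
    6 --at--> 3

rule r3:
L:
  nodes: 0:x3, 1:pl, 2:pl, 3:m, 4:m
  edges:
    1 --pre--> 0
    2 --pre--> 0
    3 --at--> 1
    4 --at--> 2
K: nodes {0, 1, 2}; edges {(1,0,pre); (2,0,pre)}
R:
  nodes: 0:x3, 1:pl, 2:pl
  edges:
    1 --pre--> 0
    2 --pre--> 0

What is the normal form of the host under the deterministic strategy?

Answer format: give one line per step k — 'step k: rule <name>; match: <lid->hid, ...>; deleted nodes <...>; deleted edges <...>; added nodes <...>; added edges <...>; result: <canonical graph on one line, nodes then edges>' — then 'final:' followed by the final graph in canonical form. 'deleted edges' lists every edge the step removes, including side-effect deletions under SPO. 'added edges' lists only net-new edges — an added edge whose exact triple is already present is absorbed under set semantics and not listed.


step 1: rule r1; match: 0->5, 1->2, 2->3, 3->15, 4->11; deleted nodes 11, 15; deleted edges (11,3,at); (15,2,at); added nodes (none); added edges (none); result: nodes: 1:pl, 2:pl, 3:pl, 5:x1, 6:x2, 10:x3, 14:m edges: (1,6,pre); (1,10,pre); (2,5,pre); (3,5,pre); (3,10,pre); (6,2,post); (6,3,post); (14,1,at)
step 2: rule r2; match: 0->6, 1->1, 2->2, 3->3, 4->14; deleted nodes 14; deleted edges (14,1,at); added nodes 15, 16; added edges (15,2,at); (16,3,at); result: nodes: 1:pl, 2:pl, 3:pl, 5:x1, 6:x2, 10:x3, 15:m, 16:m edges: (1,6,pre); (1,10,pre); (2,5,pre); (3,5,pre); (3,10,pre); (6,2,post); (6,3,post); (15,2,at); (16,3,at)
step 3: rule r1; match: 0->5, 1->2, 2->3, 3->15, 4->16; deleted nodes 15, 16; deleted edges (15,2,at); (16,3,at); added nodes (none); added edges (none); result: nodes: 1:pl, 2:pl, 3:pl, 5:x1, 6:x2, 10:x3 edges: (1,6,pre); (1,10,pre); (2,5,pre); (3,5,pre); (3,10,pre); (6,2,post); (6,3,post)
final:
nodes: 1:pl, 2:pl, 3:pl, 5:x1, 6:x2, 10:x3
edges: (1,6,pre); (1,10,pre); (2,5,pre); (3,5,pre); (3,10,pre); (6,2,post); (6,3,post)


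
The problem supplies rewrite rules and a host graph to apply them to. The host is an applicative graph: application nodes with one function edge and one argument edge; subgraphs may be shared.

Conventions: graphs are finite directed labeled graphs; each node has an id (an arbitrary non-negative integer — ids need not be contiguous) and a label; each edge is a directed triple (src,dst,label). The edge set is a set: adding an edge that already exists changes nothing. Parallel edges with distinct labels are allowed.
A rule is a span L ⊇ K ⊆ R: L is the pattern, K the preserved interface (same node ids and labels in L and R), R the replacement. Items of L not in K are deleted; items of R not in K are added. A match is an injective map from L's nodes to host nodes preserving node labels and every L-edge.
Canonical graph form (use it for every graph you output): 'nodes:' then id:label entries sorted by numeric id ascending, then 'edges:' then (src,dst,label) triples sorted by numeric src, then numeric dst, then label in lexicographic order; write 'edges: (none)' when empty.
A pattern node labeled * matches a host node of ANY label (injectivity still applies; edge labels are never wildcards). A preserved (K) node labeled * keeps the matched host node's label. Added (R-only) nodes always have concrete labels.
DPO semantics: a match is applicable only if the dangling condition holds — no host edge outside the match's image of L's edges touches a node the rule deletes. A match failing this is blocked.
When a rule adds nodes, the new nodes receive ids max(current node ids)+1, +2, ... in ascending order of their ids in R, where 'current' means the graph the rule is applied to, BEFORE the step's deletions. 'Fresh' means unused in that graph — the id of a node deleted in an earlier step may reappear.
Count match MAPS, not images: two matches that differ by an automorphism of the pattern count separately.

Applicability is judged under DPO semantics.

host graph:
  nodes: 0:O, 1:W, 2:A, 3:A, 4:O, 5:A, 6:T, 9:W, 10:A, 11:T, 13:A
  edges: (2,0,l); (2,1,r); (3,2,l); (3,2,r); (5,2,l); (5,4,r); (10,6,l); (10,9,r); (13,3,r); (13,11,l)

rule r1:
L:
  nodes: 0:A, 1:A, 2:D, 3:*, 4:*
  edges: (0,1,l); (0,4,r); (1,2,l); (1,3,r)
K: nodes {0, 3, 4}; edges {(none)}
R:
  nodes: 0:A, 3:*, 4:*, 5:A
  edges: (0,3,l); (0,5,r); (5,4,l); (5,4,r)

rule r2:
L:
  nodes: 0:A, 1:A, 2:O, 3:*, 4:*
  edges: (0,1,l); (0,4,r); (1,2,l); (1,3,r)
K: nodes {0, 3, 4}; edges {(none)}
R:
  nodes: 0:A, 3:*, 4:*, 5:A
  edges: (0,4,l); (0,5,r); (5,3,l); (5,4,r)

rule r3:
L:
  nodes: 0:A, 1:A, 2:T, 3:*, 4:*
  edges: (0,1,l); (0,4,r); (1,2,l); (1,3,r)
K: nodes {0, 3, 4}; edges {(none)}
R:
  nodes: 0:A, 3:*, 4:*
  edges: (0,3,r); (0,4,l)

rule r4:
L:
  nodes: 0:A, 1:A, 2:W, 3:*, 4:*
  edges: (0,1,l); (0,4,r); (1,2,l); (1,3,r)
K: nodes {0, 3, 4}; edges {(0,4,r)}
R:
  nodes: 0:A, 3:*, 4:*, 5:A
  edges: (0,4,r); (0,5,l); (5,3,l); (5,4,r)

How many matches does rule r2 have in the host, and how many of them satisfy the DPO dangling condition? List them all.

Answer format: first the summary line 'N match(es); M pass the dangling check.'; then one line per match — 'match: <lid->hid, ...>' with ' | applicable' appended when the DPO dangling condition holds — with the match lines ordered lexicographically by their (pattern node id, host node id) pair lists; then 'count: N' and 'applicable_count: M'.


1 match(es); 0 pass the dangling check.
match: 0->5, 1->2, 2->0, 3->1, 4->4
count: 1
applicable_count: 0


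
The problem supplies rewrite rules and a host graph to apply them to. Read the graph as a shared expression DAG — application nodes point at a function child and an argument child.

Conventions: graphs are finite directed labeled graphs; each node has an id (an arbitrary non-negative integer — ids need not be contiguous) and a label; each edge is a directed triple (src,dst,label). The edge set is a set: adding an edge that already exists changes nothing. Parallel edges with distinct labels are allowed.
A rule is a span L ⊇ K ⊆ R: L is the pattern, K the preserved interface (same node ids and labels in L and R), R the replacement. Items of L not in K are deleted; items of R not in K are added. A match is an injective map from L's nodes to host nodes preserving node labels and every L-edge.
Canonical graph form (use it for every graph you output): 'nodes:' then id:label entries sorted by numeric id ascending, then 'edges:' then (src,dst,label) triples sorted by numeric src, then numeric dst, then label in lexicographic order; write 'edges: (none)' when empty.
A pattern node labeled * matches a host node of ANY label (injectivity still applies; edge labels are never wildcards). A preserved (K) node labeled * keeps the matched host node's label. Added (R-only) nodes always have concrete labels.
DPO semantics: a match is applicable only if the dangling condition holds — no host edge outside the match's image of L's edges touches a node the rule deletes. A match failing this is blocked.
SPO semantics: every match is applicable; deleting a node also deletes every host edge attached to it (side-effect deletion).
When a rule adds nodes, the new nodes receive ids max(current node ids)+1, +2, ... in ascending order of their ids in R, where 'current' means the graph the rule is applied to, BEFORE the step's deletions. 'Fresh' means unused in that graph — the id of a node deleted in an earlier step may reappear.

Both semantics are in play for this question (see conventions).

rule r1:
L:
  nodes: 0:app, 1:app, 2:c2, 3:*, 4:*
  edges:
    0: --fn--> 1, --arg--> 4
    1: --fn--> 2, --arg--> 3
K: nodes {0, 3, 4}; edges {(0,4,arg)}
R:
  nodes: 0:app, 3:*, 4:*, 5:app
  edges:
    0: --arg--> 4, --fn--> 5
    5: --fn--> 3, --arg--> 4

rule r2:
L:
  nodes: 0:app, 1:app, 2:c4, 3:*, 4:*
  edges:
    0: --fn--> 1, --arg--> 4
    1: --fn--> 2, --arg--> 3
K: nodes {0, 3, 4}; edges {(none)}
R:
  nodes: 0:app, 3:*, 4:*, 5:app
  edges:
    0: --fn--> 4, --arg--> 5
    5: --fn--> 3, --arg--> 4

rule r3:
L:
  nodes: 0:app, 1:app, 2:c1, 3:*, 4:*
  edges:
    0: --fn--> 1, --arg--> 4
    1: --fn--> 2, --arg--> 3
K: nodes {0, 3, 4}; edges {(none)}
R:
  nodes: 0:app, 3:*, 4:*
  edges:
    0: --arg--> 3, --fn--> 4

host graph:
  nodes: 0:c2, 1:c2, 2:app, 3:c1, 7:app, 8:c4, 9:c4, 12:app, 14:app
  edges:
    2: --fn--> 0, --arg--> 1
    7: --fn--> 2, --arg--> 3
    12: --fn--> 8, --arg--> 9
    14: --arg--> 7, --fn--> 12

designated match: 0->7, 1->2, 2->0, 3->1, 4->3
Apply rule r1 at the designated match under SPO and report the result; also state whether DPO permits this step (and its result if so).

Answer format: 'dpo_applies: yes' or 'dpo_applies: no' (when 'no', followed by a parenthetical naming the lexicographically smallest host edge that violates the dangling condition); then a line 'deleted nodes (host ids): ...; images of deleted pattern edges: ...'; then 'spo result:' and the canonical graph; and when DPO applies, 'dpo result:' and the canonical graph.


dpo_applies: yes
deleted nodes (host ids): 0, 2; images of deleted pattern edges: (2,0,fn); (2,1,arg); (7,2,fn)
spo result:
nodes: 1:c2, 3:c1, 7:app, 8:c4, 9:c4, 12:app, 14:app, 15:app
edges: (7,3,arg); (7,15,fn); (12,8,fn); (12,9,arg); (14,7,arg); (14,12,fn); (15,1,fn); (15,3,arg)
dpo result:
nodes: 1:c2, 3:c1, 7:app, 8:c4, 9:c4, 12:app, 14:app, 15:app
edges: (7,3,arg); (7,15,fn); (12,8,fn); (12,9,arg); (14,7,arg); (14,12,fn); (15,1,fn); (15,3,arg)


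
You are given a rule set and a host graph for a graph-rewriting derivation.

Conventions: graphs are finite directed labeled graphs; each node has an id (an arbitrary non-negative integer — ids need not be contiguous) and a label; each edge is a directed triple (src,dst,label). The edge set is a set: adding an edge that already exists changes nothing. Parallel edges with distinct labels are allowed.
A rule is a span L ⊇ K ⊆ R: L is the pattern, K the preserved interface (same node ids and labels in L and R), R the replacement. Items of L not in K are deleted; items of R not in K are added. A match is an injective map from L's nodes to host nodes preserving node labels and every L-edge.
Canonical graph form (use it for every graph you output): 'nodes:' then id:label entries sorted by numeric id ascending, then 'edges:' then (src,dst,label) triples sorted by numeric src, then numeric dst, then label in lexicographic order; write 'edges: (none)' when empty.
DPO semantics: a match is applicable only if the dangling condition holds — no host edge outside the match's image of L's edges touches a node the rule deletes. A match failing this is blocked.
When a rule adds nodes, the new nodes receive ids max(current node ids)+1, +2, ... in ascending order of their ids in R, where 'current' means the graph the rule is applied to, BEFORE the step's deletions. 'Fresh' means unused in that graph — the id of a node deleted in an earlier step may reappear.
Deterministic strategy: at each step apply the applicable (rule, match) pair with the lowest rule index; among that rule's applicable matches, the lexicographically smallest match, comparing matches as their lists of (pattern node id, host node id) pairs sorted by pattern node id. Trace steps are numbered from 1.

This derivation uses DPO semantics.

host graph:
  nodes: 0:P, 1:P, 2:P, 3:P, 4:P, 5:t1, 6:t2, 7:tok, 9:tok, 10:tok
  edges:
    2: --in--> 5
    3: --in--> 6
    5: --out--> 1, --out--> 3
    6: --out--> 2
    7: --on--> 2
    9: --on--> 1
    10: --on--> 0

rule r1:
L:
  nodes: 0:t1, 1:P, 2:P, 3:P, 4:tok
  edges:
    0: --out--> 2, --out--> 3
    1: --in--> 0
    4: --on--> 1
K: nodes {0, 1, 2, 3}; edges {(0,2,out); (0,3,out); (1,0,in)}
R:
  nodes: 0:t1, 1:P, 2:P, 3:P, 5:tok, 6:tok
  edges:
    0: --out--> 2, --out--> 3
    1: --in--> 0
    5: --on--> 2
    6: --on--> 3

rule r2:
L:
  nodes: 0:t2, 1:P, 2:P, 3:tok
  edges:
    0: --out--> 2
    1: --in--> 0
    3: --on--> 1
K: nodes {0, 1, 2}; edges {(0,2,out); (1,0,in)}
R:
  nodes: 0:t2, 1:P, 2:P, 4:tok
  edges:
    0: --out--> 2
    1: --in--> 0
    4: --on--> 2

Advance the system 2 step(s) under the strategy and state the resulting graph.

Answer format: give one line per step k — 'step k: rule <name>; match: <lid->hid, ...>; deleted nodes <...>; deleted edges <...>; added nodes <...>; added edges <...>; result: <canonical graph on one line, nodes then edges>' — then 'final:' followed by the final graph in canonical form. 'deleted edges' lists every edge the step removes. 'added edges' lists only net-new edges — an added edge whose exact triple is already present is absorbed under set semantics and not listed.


step 1: rule r1; match: 0->5, 1->2, 2->1, 3->3, 4->7; deleted nodes 7; deleted edges (7,2,on); added nodes 11, 12; added edges (11,1,on); (12,3,on); result: nodes: 0:P, 1:P, 2:P, 3:P, 4:P, 5:t1, 6:t2, 9:tok, 10:tok, 11:tok, 12:tok edges: (2,5,in); (3,6,in); (5,1,out); (5,3,out); (6,2,out); (9,1,on); (10,0,on); (11,1,on); (12,3,on)
step 2: rule r2; match: 0->6, 1->3, 2->2, 3->12; deleted nodes 12; deleted edges (12,3,on); added nodes 13; added edges (13,2,on); result: nodes: 0:P, 1:P, 2:P, 3:P, 4:P, 5:t1, 6:t2, 9:tok, 10:tok, 11:tok, 13:tok edges: (2,5,in); (3,6,in); (5,1,out); (5,3,out); (6,2,out); (9,1,on); (10,0,on); (11,1,on); (13,2,on)
final:
nodes: 0:P, 1:P, 2:P, 3:P, 4:P, 5:t1, 6:t2, 9:tok, 10:tok, 11:tok, 13:tok
edges: (2,5,in); (3,6,in); (5,1,out); (5,3,out); (6,2,out); (9,1,on); (10,0,on); (11,1,on); (13,2,on)


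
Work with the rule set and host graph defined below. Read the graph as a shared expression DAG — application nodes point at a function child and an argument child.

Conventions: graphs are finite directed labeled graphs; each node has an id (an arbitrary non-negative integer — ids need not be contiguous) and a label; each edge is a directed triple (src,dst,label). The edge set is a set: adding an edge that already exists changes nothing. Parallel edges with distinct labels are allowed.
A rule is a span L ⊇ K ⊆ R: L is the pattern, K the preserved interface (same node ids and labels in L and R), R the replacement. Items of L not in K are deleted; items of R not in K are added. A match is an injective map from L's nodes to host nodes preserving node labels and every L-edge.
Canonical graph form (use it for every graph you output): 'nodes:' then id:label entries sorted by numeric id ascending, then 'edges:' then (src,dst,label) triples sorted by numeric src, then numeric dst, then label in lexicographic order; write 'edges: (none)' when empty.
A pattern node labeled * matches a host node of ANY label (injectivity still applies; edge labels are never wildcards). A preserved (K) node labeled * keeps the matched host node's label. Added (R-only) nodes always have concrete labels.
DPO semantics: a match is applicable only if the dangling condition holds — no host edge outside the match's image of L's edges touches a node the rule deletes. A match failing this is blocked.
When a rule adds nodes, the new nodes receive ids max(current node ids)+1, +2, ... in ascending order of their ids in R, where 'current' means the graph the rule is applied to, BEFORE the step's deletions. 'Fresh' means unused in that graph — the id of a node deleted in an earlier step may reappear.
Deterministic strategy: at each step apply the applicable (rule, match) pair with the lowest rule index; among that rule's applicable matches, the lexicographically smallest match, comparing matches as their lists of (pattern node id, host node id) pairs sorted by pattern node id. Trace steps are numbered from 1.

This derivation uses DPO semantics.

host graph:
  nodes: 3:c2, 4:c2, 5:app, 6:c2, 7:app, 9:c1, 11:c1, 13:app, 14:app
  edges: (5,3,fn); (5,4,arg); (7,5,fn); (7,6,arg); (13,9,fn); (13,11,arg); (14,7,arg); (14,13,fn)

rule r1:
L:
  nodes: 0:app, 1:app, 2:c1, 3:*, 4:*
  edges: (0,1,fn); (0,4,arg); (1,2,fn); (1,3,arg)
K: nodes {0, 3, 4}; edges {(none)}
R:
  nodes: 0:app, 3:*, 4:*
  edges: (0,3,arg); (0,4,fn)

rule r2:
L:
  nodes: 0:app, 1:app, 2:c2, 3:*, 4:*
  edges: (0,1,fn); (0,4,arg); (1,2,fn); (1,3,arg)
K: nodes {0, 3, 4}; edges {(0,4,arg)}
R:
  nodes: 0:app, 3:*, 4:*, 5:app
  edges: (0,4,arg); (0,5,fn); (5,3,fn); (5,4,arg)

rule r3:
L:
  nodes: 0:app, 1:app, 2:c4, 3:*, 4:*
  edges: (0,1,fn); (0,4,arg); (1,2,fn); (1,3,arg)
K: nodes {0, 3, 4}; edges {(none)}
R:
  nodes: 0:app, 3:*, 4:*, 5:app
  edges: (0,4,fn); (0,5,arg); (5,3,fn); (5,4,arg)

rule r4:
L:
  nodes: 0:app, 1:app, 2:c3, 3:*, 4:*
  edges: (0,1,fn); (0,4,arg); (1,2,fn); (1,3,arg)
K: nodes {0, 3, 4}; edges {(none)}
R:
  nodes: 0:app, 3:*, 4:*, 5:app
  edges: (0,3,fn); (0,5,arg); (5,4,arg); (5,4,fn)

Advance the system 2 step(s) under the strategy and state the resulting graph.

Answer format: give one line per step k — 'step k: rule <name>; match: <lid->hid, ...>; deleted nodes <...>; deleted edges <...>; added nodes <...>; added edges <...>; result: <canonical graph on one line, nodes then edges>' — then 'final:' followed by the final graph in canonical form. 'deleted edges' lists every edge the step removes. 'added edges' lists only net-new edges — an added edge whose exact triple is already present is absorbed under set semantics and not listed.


step 1: rule r1; match: 0->14, 1->13, 2->9, 3->11, 4->7; deleted nodes 9, 13; deleted edges (13,9,fn); (13,11,arg); (14,7,arg); (14,13,fn); added nodes (none); added edges (14,7,fn); (14,11,arg); result: nodes: 3:c2, 4:c2, 5:app, 6:c2, 7:app, 11:c1, 14:app edges: (5,3,fn); (5,4,arg); (7,5,fn); (7,6,arg); (14,7,fn); (14,11,arg)
step 2: rule r2; match: 0->7, 1->5, 2->3, 3->4, 4->6; deleted nodes 3, 5; deleted edges (5,3,fn); (5,4,arg); (7,5,fn); added nodes 15; added edges (7,15,fn); (15,4,fn); (15,6,arg); result: nodes: 4:c2, 6:c2, 7:app, 11:c1, 14:app, 15:app edges: (7,6,arg); (7,15,fn); (14,7,fn); (14,11,arg); (15,4,fn); (15,6,arg)
final:
nodes: 4:c2, 6:c2, 7:app, 11:c1, 14:app, 15:app
edges: (7,6,arg); (7,15,fn); (14,7,fn); (14,11,arg); (15,4,fn); (15,6,arg)


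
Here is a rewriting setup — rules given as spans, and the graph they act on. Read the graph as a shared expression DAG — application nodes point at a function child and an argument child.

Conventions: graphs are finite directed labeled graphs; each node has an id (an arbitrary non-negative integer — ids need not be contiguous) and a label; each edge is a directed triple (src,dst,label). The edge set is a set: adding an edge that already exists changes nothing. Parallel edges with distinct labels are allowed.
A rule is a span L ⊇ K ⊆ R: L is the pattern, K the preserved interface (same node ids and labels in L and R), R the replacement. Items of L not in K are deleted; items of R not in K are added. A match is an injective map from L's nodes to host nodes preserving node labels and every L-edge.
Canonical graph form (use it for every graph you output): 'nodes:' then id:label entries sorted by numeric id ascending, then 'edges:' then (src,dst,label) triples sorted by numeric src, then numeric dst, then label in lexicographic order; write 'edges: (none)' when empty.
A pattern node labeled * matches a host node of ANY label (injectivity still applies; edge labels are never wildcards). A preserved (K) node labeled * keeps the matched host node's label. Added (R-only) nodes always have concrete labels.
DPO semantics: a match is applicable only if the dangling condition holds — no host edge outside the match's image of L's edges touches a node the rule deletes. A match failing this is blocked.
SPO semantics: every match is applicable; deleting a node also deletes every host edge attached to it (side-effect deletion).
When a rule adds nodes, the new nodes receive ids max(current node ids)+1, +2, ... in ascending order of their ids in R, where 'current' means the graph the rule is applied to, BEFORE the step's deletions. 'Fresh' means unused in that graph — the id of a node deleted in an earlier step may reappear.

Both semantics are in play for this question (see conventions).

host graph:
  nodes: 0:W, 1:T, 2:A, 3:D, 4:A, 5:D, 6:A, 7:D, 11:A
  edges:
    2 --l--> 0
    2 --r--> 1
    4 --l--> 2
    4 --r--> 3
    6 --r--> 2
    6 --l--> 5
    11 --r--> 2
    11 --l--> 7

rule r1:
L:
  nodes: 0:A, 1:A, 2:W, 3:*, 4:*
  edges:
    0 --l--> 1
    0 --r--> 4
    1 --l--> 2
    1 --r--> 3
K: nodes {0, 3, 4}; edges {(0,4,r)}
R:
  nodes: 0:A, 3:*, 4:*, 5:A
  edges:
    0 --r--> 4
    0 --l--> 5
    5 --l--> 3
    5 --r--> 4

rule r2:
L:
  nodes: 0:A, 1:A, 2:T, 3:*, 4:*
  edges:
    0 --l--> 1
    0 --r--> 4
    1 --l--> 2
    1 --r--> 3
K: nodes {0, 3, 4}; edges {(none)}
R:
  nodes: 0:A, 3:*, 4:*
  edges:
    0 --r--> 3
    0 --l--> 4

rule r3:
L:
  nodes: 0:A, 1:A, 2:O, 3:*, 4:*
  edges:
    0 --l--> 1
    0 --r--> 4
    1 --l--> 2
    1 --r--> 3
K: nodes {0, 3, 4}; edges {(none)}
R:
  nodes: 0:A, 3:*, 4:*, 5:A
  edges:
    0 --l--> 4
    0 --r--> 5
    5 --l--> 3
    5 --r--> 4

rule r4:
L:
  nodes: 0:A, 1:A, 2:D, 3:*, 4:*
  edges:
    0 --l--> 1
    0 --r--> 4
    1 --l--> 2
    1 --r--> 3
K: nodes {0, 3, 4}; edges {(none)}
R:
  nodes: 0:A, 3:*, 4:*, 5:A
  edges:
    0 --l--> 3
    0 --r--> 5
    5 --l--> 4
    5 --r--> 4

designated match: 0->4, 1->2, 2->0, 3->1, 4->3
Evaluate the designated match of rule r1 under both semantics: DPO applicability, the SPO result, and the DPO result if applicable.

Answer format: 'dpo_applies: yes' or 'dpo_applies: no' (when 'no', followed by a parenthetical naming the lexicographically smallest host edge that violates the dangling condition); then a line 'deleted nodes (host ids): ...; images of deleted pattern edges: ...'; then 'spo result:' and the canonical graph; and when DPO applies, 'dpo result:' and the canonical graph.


dpo_applies: no
(the rule deletes node 2, which keeps host edge (6,2,r) outside the match image — the dangling condition fails, DPO blocks; SPO proceeds and side-deletes such edges)
deleted nodes (host ids): 0, 2; images of deleted pattern edges: (2,0,l); (2,1,r); (4,2,l)
spo result:
nodes: 1:T, 3:D, 4:A, 5:D, 6:A, 7:D, 11:A, 12:A
edges: (4,3,r); (4,12,l); (6,5,l); (11,7,l); (12,1,l); (12,3,r)


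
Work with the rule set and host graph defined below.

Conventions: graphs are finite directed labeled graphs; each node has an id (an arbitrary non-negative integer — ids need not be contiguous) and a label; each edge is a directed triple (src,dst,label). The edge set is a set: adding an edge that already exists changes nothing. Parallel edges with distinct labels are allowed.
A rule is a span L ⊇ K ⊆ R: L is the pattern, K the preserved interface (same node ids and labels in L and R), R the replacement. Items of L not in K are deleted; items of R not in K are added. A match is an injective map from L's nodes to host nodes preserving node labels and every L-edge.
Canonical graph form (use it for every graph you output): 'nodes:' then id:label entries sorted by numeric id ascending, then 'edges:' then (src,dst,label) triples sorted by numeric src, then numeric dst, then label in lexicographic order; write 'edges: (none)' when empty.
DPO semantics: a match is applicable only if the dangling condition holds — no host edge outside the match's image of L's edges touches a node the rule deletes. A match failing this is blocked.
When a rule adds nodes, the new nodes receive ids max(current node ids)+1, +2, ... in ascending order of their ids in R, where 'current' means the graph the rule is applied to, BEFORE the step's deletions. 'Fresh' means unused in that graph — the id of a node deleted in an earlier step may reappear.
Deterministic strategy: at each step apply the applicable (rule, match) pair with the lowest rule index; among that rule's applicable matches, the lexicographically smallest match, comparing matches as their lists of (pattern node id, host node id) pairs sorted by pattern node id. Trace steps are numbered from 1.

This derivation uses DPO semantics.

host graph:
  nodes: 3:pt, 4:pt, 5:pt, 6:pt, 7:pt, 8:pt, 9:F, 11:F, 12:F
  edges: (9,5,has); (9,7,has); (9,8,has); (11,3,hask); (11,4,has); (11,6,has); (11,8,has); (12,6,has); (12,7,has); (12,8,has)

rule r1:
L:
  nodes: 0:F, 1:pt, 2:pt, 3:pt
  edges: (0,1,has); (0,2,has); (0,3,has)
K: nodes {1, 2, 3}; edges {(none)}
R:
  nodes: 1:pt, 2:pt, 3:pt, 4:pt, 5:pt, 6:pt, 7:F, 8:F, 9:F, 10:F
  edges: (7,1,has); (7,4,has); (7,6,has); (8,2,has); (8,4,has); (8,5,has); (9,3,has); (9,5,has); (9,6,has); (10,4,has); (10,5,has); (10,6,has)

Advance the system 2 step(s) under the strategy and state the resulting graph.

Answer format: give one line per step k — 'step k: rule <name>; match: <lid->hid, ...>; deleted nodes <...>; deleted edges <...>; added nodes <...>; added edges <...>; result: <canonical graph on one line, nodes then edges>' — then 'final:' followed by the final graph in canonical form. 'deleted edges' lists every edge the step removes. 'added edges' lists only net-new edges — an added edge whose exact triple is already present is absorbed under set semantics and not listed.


step 1: rule r1; match: 0->9, 1->5, 2->7, 3->8; deleted nodes 9; deleted edges (9,5,has); (9,7,has); (9,8,has); added nodes 13, 14, 15, 16, 17, 18, 19; added edges (16,5,has); (16,13,has); (16,15,has); (17,7,has); (17,13,has); (17,14,has); (18,8,has); (18,14,has); (18,15,has); (19,13,has); (19,14,has); (19,15,has); result: nodes: 3:pt, 4:pt, 5:pt, 6:pt, 7:pt, 8:pt, 11:F, 12:F, 13:pt, 14:pt, 15:pt, 16:F, 17:F, 18:F, 19:F edges: (11,3,hask); (11,4,has); (11,6,has); (11,8,has); (12,6,has); (12,7,has); (12,8,has); (16,5,has); (16,13,has); (16,15,has); (17,7,has); (17,13,has); (17,14,has); (18,8,has); (18,14,has); (18,15,has); (19,13,has); (19,14,has); (19,15,has)
step 2: rule r1; match: 0->12, 1->6, 2->7, 3->8; deleted nodes 12; deleted edges (12,6,has); (12,7,has); (12,8,has); added nodes 20, 21, 22, 23, 24, 25, 26; added edges (23,6,has); (23,20,has); (23,22,has); (24,7,has); (24,20,has); (24,21,has); (25,8,has); (25,21,has); (25,22,has); (26,20,has); (26,21,has); (26,22,has); result: nodes: 3:pt, 4:pt, 5:pt, 6:pt, 7:pt, 8:pt, 11:F, 13:pt, 14:pt, 15:pt, 16:F, 17:F, 18:F, 19:F, 20:pt, 21:pt, 22:pt, 23:F, 24:F, 25:F, 26:F edges: (11,3,hask); (11,4,has); (11,6,has); (11,8,has); (16,5,has); (16,13,has); (16,15,has); (17,7,has); (17,13,has); (17,14,has); (18,8,has); (18,14,has); (18,15,has); (19,13,has); (19,14,has); (19,15,has); (23,6,has); (23,20,has); (23,22,has); (24,7,has); (24,20,has); (24,21,has); (25,8,has); (25,21,has); (25,22,has); (26,20,has); (26,21,has); (26,22,has)
final:
nodes: 3:pt, 4:pt, 5:pt, 6:pt, 7:pt, 8:pt, 11:F, 13:pt, 14:pt, 15:pt, 16:F, 17:F, 18:F, 19:F, 20:pt, 21:pt, 22:pt, 23:F, 24:F, 25:F, 26:F
edges: (11,3,hask); (11,4,has); (11,6,has); (11,8,has); (16,5,has); (16,13,has); (16,15,has); (17,7,has); (17,13,has); (17,14,has); (18,8,has); (18,14,has); (18,15,has); (19,13,has); (19,14,has); (19,15,has); (23,6,has); (23,20,has); (23,22,has); (24,7,has); (24,20,has); (24,21,has); (25,8,has); (25,21,has); (25,22,has); (26,20,has); (26,21,has); (26,22,has)
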